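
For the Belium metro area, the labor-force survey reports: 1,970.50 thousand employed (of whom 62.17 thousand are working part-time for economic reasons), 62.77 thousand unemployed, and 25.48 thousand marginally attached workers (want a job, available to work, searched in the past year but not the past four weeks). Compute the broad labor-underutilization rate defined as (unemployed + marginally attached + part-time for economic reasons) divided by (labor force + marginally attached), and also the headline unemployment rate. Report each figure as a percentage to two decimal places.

Broad underutilization rate ≈ 7.31%; headline unemployment rate ≈ 3.09%.

Labor force = 1,970.50 + 62.77 = 2,033.27 thousand.
Numerator = 62.77 + 25.48 + 62.17 = 150.42 thousand.
Denominator = 2,033.27 + 25.48 = 2,058.75 thousand.
Broad rate = 150.42 / 2,058.75 = 7.31%.
Headline unemployment rate = 62.77 / 2,033.27 = 3.09%.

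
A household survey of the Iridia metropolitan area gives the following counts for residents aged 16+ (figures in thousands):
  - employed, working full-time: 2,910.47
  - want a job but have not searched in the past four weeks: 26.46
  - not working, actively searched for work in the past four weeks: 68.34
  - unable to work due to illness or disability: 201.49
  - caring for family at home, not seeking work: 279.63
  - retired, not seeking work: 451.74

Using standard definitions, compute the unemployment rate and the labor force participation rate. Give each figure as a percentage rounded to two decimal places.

Employed = 2,910.47 thousand.
Unemployed = 68.34 thousand.
Labor force = 2,910.47 + 68.34 = 2,978.81 thousand.
Not in labor force = 26.46 + 201.49 + 279.63 + 451.74 = 959.32 thousand (those not working and not actively searching are outside the labor force — including those who want a job but have given up searching).
Civilian working-age population = 2,978.81 + 959.32 = 3,938.13 thousand.
Unemployment rate = 68.34 / 2,978.81 = 2.29%.
Labor force participation rate = 2,978.81 / 3,938.13 = 75.64%.

Unemployment rate ≈ 2.29%; labor force participation rate ≈ 75.64%.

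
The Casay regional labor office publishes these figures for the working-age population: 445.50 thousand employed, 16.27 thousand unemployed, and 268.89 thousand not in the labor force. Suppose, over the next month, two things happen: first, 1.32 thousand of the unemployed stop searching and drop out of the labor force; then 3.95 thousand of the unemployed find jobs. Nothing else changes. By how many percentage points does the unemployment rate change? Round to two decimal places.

Initially, labor force = 445.50 + 16.27 = 461.77 thousand, so u = 16.27/461.77 = 3.52%.
After the first change, unemployed and labor force both fall by 1.32 → E = 445.50, U = 14.95, labor force = 460.45 thousand.
After the second change, unemployed falls and employed rises by 3.95; labor force unchanged → E = 449.45, U = 11.00, labor force = 460.45 thousand.
New unemployment rate = 11.00 / 460.45 = 2.39%.
Change = 2.39% − 3.52% = −1.13 percentage points.

The unemployment rate changes by −1.13 percentage points.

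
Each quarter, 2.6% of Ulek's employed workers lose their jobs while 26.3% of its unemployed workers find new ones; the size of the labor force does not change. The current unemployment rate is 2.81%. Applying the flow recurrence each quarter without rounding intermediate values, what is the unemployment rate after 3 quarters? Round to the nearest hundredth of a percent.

Unemployment rate after three quarters ≈ 6.77%.

With a fixed labor force, u_{t+1} = u_t + s·(1−u_t) − f·u_t = u_t·(1−s−f) + s.
Here 1−s−f = 0.711 and s = 0.026.
u_1 = 0.028100 × 0.711 + 0.026 = 0.045979.
u_2 = 0.045979 × 0.711 + 0.026 = 0.058691.
u_3 = 0.058691 × 0.711 + 0.026 = 0.067729.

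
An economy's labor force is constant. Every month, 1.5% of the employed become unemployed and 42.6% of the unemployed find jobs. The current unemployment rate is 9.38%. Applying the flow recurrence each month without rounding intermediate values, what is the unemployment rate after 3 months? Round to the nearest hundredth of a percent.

With a fixed labor force, u_{t+1} = u_t + s·(1−u_t) − f·u_t = u_t·(1−s−f) + s.
Here 1−s−f = 0.559 and s = 0.015.
u_1 = 0.093800 × 0.559 + 0.015 = 0.067434.
u_2 = 0.067434 × 0.559 + 0.015 = 0.052696.
u_3 = 0.052696 × 0.559 + 0.015 = 0.044457.

Unemployment rate after three months ≈ 4.45%.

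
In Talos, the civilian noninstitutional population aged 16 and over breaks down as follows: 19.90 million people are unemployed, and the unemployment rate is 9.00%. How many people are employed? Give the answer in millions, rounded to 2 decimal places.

About 201.21 million are employed.

Labor force = U / u = 19.90 / 0.0900 ≈ 221.11 million.
Employed = labor force − unemployed = 221.11 − 19.90 = 201.21 million.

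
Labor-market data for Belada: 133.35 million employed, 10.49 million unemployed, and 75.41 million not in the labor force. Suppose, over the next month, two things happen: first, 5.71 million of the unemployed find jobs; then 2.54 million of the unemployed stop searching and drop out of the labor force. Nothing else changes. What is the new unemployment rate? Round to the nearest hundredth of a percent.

New unemployment rate ≈ 1.59%.

Initially, labor force = 133.35 + 10.49 = 143.84 million, so u = 10.49/143.84 = 7.29%.
After the first change, unemployed falls and employed rises by 5.71; labor force unchanged → E = 139.06, U = 4.78, labor force = 143.84 million.
After the second change, unemployed and labor force both fall by 2.54 → E = 139.06, U = 2.24, labor force = 141.30 million.
New unemployment rate = 2.24 / 141.30 = 1.59%.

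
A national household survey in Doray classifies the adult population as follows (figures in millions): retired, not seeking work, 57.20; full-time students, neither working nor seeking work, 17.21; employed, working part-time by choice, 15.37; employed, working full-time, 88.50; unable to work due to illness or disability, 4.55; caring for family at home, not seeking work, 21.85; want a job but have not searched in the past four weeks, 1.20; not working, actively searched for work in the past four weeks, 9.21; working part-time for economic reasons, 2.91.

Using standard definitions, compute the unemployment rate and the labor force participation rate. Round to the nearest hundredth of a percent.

Employed = 15.37 + 88.50 + 2.91 = 106.78 million (anyone who worked, including part-time for economic reasons, counts as employed).
Unemployed = 9.21 million.
Labor force = 106.78 + 9.21 = 115.99 million.
Not in labor force = 57.20 + 17.21 + 4.55 + 21.85 + 1.20 = 102.01 million (those not working and not actively searching are outside the labor force — including those who want a job but have given up searching).
Civilian working-age population = 115.99 + 102.01 = 218.00 million.
Unemployment rate = 9.21 / 115.99 = 7.94%.
Labor force participation rate = 115.99 / 218.00 = 53.21%.

Unemployment rate ≈ 7.94%; labor force participation rate ≈ 53.21%.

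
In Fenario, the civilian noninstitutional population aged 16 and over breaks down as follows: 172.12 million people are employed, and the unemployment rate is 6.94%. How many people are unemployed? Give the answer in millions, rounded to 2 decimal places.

About 12.84 million are unemployed.

Let U be the number unemployed. The labor force is E + U, and U/(E+U) = 0.0694.
So U = 0.0694 × 172.12 / (1 − 0.0694) = 11.9451 / 0.9306 ≈ 12.84 million.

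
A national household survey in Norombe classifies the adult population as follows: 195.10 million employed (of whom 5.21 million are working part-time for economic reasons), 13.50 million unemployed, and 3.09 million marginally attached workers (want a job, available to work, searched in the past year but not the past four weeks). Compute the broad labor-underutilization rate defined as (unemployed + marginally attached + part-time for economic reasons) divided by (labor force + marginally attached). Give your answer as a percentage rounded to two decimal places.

Broad underutilization rate ≈ 10.30%.

Labor force = 195.10 + 13.50 = 208.60 million.
Numerator = 13.50 + 3.09 + 5.21 = 21.80 million.
Denominator = 208.60 + 3.09 = 211.69 million.
Broad rate = 21.80 / 211.69 = 10.30%.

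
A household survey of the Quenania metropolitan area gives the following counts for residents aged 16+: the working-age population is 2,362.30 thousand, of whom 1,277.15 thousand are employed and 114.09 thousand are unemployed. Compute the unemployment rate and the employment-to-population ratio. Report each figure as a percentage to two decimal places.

Unemployment rate ≈ 8.20%; employment-population ratio ≈ 54.06%.

Labor force = employed + unemployed = 1,277.15 + 114.09 = 1,391.24 thousand.
Unemployment rate = 114.09 / 1,391.24 = 8.20%.
Employment-population ratio = 1,277.15 / 2,362.30 = 54.06%.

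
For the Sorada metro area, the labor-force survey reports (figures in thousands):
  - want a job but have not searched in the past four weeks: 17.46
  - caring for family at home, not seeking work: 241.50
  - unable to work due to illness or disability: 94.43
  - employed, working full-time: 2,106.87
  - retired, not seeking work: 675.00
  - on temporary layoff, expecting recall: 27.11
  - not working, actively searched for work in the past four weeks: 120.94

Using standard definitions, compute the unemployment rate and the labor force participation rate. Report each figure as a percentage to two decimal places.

Unemployment rate ≈ 6.57%; labor force participation rate ≈ 68.68%.

Employed = 2,106.87 thousand.
Unemployed = 27.11 + 120.94 = 148.05 thousand (jobless and actively searching, or on temporary layoff).
Labor force = 2,106.87 + 148.05 = 2,254.92 thousand.
Not in labor force = 17.46 + 241.50 + 94.43 + 675.00 = 1,028.39 thousand (those not working and not actively searching are outside the labor force — including those who want a job but have given up searching).
Civilian working-age population = 2,254.92 + 1,028.39 = 3,283.31 thousand.
Unemployment rate = 148.05 / 2,254.92 = 6.57%.
Labor force participation rate = 2,254.92 / 3,283.31 = 68.68%.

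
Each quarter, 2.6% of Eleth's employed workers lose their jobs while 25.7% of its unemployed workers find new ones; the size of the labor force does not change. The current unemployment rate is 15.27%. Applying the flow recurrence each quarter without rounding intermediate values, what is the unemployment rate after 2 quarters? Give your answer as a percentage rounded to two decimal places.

With a fixed labor force, u_{t+1} = u_t + s·(1−u_t) − f·u_t = u_t·(1−s−f) + s.
Here 1−s−f = 0.717 and s = 0.026.
u_1 = 0.152700 × 0.717 + 0.026 = 0.135486.
u_2 = 0.135486 × 0.717 + 0.026 = 0.123143.

Unemployment rate after two quarters ≈ 12.31%.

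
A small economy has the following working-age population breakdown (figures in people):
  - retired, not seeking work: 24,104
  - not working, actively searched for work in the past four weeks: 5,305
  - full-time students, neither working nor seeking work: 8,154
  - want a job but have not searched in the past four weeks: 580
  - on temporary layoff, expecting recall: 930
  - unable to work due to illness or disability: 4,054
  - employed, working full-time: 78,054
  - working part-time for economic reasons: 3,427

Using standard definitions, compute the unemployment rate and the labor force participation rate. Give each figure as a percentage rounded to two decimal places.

Unemployment rate ≈ 7.11%; labor force participation rate ≈ 70.39%.

Employed = 78,054 + 3,427 = 81,481 (anyone who worked, including part-time for economic reasons, counts as employed).
Unemployed = 5,305 + 930 = 6,235 (jobless and actively searching, or on temporary layoff).
Labor force = 81,481 + 6,235 = 87,716.
Not in labor force = 24,104 + 8,154 + 580 + 4,054 = 36,892 (those not working and not actively searching are outside the labor force — including those who want a job but have given up searching).
Civilian working-age population = 87,716 + 36,892 = 124,608.
Unemployment rate = 6,235 / 87,716 = 7.11%.
Labor force participation rate = 87,716 / 124,608 = 70.39%.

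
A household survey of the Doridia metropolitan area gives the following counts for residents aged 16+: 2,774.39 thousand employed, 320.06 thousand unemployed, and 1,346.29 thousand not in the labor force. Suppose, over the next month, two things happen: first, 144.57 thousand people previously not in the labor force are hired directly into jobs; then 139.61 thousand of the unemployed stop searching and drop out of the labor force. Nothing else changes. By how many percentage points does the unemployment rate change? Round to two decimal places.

The unemployment rate changes by −4.52 percentage points.

Initially, labor force = 2,774.39 + 320.06 = 3,094.45 thousand, so u = 320.06/3,094.45 = 10.34%.
After the first change, employed and labor force both rise by 144.57; unemployed unchanged → E = 2,918.96, U = 320.06, labor force = 3,239.02 thousand.
After the second change, unemployed and labor force both fall by 139.61 → E = 2,918.96, U = 180.45, labor force = 3,099.41 thousand.
New unemployment rate = 180.45 / 3,099.41 = 5.82%.
Change = 5.82% − 10.34% = −4.52 percentage points.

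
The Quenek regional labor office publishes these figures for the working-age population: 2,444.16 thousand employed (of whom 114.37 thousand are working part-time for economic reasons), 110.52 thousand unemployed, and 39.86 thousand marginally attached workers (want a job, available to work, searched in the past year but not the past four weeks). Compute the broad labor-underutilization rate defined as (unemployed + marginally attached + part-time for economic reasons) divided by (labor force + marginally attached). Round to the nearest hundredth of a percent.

Broad underutilization rate ≈ 10.20%.

Labor force = 2,444.16 + 110.52 = 2,554.68 thousand.
Numerator = 110.52 + 39.86 + 114.37 = 264.75 thousand.
Denominator = 2,554.68 + 39.86 = 2,594.54 thousand.
Broad rate = 264.75 / 2,594.54 = 10.20%.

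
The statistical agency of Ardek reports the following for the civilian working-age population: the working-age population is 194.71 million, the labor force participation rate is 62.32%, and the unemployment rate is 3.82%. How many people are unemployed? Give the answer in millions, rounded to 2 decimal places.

About 4.64 million are unemployed.

Labor force = 0.6232 × 194.71 = 121.34 million.
Unemployed = 0.0382 × 121.34 ≈ 4.64 million.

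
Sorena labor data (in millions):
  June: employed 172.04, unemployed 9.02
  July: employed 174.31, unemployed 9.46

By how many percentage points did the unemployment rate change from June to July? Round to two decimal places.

The unemployment rate changed by +0.17 percentage points.

June: labor force = 172.04 + 9.02 = 181.06; u = 9.02/181.06 = 4.98%.
July: labor force = 174.31 + 9.46 = 183.77; u = 9.46/183.77 = 5.15%.
Change = 5.15% − 4.98% = +0.17 pp.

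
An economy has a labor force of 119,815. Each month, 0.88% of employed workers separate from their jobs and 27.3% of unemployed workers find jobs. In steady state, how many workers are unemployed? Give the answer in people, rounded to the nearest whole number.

About 3,742 are unemployed in steady state.

Steady-state unemployment rate u* = s/(s+f) = 0.88/(0.88+27.3) = 0.031228.
Unemployed = u* × labor force = 0.031228 × 119,815 ≈ 3,742.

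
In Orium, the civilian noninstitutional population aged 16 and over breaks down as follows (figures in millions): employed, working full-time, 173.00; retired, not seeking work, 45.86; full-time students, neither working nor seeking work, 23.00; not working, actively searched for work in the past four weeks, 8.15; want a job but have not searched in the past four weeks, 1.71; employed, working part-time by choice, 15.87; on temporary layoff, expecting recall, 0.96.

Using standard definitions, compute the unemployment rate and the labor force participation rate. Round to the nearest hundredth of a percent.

Unemployment rate ≈ 4.60%; labor force participation rate ≈ 73.72%.

Employed = 173.00 + 15.87 = 188.87 million.
Unemployed = 8.15 + 0.96 = 9.11 million (jobless and actively searching, or on temporary layoff).
Labor force = 188.87 + 9.11 = 197.98 million.
Not in labor force = 45.86 + 23.00 + 1.71 = 70.57 million (those not working and not actively searching are outside the labor force — including those who want a job but have given up searching).
Civilian working-age population = 197.98 + 70.57 = 268.55 million.
Unemployment rate = 9.11 / 197.98 = 4.60%.
Labor force participation rate = 197.98 / 268.55 = 73.72%.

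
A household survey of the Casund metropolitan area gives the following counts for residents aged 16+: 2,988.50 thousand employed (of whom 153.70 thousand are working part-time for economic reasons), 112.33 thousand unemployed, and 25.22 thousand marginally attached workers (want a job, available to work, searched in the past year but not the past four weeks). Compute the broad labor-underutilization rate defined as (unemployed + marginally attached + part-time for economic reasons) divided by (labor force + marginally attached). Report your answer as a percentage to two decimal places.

Broad underutilization rate ≈ 9.32%.

Labor force = 2,988.50 + 112.33 = 3,100.83 thousand.
Numerator = 112.33 + 25.22 + 153.70 = 291.25 thousand.
Denominator = 3,100.83 + 25.22 = 3,126.05 thousand.
Broad rate = 291.25 / 3,126.05 = 9.32%.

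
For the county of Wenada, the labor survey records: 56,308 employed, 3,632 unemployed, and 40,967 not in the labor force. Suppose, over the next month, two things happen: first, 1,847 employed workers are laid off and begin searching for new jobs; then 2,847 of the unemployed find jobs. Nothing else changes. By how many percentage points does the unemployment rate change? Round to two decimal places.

Initially, labor force = 56,308 + 3,632 = 59,940, so u = 3,632/59,940 = 6.06%.
After the first change, employed falls and unemployed rises by 1,847; labor force unchanged → E = 54,461, U = 5,479, labor force = 59,940.
After the second change, unemployed falls and employed rises by 2,847; labor force unchanged → E = 57,308, U = 2,632, labor force = 59,940.
New unemployment rate = 2,632 / 59,940 = 4.39%.
Change = 4.39% − 6.06% = −1.67 percentage points.

The unemployment rate changes by −1.67 percentage points.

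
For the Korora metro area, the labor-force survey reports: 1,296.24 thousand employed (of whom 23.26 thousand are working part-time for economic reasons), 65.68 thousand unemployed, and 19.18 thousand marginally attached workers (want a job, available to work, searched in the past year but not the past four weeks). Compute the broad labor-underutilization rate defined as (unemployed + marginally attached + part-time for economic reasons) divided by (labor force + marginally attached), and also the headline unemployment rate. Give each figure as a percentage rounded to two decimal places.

Broad underutilization rate ≈ 7.83%; headline unemployment rate ≈ 4.82%.

Labor force = 1,296.24 + 65.68 = 1,361.92 thousand.
Numerator = 65.68 + 19.18 + 23.26 = 108.12 thousand.
Denominator = 1,361.92 + 19.18 = 1,381.10 thousand.
Broad rate = 108.12 / 1,381.10 = 7.83%.
Headline unemployment rate = 65.68 / 1,361.92 = 4.82%.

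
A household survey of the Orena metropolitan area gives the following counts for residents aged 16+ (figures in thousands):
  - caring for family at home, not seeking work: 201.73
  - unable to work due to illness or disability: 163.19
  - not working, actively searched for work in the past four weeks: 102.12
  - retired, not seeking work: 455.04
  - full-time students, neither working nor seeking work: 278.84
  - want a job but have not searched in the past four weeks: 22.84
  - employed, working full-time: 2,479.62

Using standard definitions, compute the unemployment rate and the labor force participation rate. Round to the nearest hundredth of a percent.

Employed = 2,479.62 thousand.
Unemployed = 102.12 thousand.
Labor force = 2,479.62 + 102.12 = 2,581.74 thousand.
Not in labor force = 201.73 + 163.19 + 455.04 + 278.84 + 22.84 = 1,121.64 thousand (those not working and not actively searching are outside the labor force — including those who want a job but have given up searching).
Civilian working-age population = 2,581.74 + 1,121.64 = 3,703.38 thousand.
Unemployment rate = 102.12 / 2,581.74 = 3.96%.
Labor force participation rate = 2,581.74 / 3,703.38 = 69.71%.

Unemployment rate ≈ 3.96%; labor force participation rate ≈ 69.71%.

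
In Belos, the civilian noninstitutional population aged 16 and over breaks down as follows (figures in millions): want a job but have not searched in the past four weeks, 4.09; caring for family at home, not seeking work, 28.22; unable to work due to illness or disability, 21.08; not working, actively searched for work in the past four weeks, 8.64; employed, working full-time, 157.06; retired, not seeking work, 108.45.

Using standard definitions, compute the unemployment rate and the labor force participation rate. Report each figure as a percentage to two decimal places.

Unemployment rate ≈ 5.21%; labor force participation rate ≈ 50.59%.

Employed = 157.06 million.
Unemployed = 8.64 million.
Labor force = 157.06 + 8.64 = 165.70 million.
Not in labor force = 4.09 + 28.22 + 21.08 + 108.45 = 161.84 million (those not working and not actively searching are outside the labor force — including those who want a job but have given up searching).
Civilian working-age population = 165.70 + 161.84 = 327.54 million.
Unemployment rate = 8.64 / 165.70 = 5.21%.
Labor force participation rate = 165.70 / 327.54 = 50.59%.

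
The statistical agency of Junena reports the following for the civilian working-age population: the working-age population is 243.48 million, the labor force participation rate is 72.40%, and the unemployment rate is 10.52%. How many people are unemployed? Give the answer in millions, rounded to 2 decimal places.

Labor force = 0.7240 × 243.48 = 176.28 million.
Unemployed = 0.1052 × 176.28 ≈ 18.54 million.

About 18.54 million are unemployed.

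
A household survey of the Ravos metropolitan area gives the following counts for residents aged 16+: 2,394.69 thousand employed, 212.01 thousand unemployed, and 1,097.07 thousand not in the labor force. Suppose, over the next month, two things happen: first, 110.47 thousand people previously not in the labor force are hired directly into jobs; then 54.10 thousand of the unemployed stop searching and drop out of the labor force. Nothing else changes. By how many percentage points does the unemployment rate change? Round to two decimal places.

Initially, labor force = 2,394.69 + 212.01 = 2,606.70 thousand, so u = 212.01/2,606.70 = 8.13%.
After the first change, employed and labor force both rise by 110.47; unemployed unchanged → E = 2,505.16, U = 212.01, labor force = 2,717.17 thousand.
After the second change, unemployed and labor force both fall by 54.10 → E = 2,505.16, U = 157.91, labor force = 2,663.07 thousand.
New unemployment rate = 157.91 / 2,663.07 = 5.93%.
Change = 5.93% − 8.13% = −2.20 percentage points.

The unemployment rate changes by −2.20 percentage points.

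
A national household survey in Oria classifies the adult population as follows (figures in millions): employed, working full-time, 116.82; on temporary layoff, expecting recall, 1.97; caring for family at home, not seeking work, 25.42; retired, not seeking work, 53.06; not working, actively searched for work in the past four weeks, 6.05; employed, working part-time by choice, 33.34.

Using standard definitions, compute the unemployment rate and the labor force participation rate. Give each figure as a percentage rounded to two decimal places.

Unemployment rate ≈ 5.07%; labor force participation rate ≈ 66.84%.

Employed = 116.82 + 33.34 = 150.16 million.
Unemployed = 1.97 + 6.05 = 8.02 million (jobless and actively searching, or on temporary layoff).
Labor force = 150.16 + 8.02 = 158.18 million.
Not in labor force = 25.42 + 53.06 = 78.48 million (those not working and not actively searching are outside the labor force).
Civilian working-age population = 158.18 + 78.48 = 236.66 million.
Unemployment rate = 8.02 / 158.18 = 5.07%.
Labor force participation rate = 158.18 / 236.66 = 66.84%.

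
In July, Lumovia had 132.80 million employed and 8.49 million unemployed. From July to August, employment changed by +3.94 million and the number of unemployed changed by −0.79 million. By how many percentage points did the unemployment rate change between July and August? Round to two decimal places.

The unemployment rate changed by −0.68 percentage points.

July: labor force = 132.80 + 8.49 = 141.29; u = 8.49/141.29 = 6.01%.
August: labor force = 136.74 + 7.70 = 144.44; u = 7.70/144.44 = 5.33%.
Change = 5.33% − 6.01% = −0.68 pp.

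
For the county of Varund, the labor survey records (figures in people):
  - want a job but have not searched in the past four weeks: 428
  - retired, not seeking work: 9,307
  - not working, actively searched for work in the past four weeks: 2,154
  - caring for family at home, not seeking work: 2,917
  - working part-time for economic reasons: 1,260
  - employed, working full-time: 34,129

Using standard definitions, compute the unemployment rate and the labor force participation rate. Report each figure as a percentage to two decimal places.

Employed = 1,260 + 34,129 = 35,389 (anyone who worked, including part-time for economic reasons, counts as employed).
Unemployed = 2,154.
Labor force = 35,389 + 2,154 = 37,543.
Not in labor force = 428 + 9,307 + 2,917 = 12,652 (those not working and not actively searching are outside the labor force — including those who want a job but have given up searching).
Civilian working-age population = 37,543 + 12,652 = 50,195.
Unemployment rate = 2,154 / 37,543 = 5.74%.
Labor force participation rate = 37,543 / 50,195 = 74.79%.

Unemployment rate ≈ 5.74%; labor force participation rate ≈ 74.79%.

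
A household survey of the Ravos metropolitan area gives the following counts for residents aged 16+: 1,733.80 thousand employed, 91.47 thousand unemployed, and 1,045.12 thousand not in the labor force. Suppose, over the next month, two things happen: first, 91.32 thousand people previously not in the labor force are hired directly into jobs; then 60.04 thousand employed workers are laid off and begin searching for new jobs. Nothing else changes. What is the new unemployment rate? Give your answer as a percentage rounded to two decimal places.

New unemployment rate ≈ 7.91%.

Initially, labor force = 1,733.80 + 91.47 = 1,825.27 thousand, so u = 91.47/1,825.27 = 5.01%.
After the first change, employed and labor force both rise by 91.32; unemployed unchanged → E = 1,825.12, U = 91.47, labor force = 1,916.59 thousand.
After the second change, employed falls and unemployed rises by 60.04; labor force unchanged → E = 1,765.08, U = 151.51, labor force = 1,916.59 thousand.
New unemployment rate = 151.51 / 1,916.59 = 7.91%.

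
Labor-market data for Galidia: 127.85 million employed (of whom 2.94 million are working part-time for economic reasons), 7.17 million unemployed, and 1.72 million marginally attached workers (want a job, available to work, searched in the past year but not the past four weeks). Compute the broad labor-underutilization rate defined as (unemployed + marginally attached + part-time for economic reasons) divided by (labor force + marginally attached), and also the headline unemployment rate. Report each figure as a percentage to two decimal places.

Labor force = 127.85 + 7.17 = 135.02 million.
Numerator = 7.17 + 1.72 + 2.94 = 11.83 million.
Denominator = 135.02 + 1.72 = 136.74 million.
Broad rate = 11.83 / 136.74 = 8.65%.
Headline unemployment rate = 7.17 / 135.02 = 5.31%.

Broad underutilization rate ≈ 8.65%; headline unemployment rate ≈ 5.31%.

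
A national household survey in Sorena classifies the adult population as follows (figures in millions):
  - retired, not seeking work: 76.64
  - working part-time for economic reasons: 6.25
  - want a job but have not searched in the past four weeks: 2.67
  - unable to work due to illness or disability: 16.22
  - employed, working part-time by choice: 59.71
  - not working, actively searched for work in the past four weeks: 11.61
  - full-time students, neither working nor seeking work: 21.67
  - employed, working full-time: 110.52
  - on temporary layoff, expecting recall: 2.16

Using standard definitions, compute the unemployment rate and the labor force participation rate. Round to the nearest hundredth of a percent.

Unemployment rate ≈ 7.24%; labor force participation rate ≈ 61.88%.

Employed = 6.25 + 59.71 + 110.52 = 176.48 million (anyone who worked, including part-time for economic reasons, counts as employed).
Unemployed = 11.61 + 2.16 = 13.77 million (jobless and actively searching, or on temporary layoff).
Labor force = 176.48 + 13.77 = 190.25 million.
Not in labor force = 76.64 + 2.67 + 16.22 + 21.67 = 117.20 million (those not working and not actively searching are outside the labor force — including those who want a job but have given up searching).
Civilian working-age population = 190.25 + 117.20 = 307.45 million.
Unemployment rate = 13.77 / 190.25 = 7.24%.
Labor force participation rate = 190.25 / 307.45 = 61.88%.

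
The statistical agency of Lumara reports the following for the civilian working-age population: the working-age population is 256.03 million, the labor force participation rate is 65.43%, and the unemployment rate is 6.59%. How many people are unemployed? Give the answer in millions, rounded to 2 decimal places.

About 11.04 million are unemployed.

Labor force = 0.6543 × 256.03 = 167.52 million.
Unemployed = 0.0659 × 167.52 ≈ 11.04 million.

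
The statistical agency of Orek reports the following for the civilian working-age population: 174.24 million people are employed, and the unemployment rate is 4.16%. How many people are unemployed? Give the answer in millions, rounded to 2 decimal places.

About 7.56 million are unemployed.

Let U be the number unemployed. The labor force is E + U, and U/(E+U) = 0.0416.
So U = 0.0416 × 174.24 / (1 − 0.0416) = 7.2484 / 0.9584 ≈ 7.56 million.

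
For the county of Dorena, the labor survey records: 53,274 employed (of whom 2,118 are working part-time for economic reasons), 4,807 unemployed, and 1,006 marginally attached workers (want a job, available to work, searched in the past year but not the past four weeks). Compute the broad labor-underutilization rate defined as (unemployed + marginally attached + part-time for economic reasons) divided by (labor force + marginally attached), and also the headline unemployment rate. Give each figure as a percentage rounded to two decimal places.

Labor force = 53,274 + 4,807 = 58,081.
Numerator = 4,807 + 1,006 + 2,118 = 7,931.
Denominator = 58,081 + 1,006 = 59,087.
Broad rate = 7,931 / 59,087 = 13.42%.
Headline unemployment rate = 4,807 / 58,081 = 8.28%.

Broad underutilization rate ≈ 13.42%; headline unemployment rate ≈ 8.28%.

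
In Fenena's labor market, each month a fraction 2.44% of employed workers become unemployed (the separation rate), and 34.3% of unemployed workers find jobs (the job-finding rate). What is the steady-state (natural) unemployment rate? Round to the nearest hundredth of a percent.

Steady-state unemployment rate ≈ 6.64%.

At steady state the flows balance: s·E = f·U, so U/(E+U) = s/(s+f).
u* = 2.44 / (2.44 + 34.3) = 2.44 / 36.74 = 6.64%.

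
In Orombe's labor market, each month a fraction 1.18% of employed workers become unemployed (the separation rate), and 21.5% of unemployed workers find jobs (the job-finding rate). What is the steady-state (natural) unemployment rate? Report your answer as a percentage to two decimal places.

Steady-state unemployment rate ≈ 5.20%.

At steady state the flows balance: s·E = f·U, so U/(E+U) = s/(s+f).
u* = 1.18 / (1.18 + 21.5) = 1.18 / 22.68 = 5.20%.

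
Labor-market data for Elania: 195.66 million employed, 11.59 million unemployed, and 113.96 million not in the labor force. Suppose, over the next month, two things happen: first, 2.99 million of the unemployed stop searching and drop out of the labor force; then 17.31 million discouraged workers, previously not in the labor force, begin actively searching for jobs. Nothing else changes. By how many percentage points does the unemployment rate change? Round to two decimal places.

Initially, labor force = 195.66 + 11.59 = 207.25 million, so u = 11.59/207.25 = 5.59%.
After the first change, unemployed and labor force both fall by 2.99 → E = 195.66, U = 8.60, labor force = 204.26 million.
After the second change, unemployed and labor force both rise by 17.31 → E = 195.66, U = 25.91, labor force = 221.57 million.
New unemployment rate = 25.91 / 221.57 = 11.69%.
Change = 11.69% − 5.59% = +6.10 percentage points.

The unemployment rate changes by +6.10 percentage points.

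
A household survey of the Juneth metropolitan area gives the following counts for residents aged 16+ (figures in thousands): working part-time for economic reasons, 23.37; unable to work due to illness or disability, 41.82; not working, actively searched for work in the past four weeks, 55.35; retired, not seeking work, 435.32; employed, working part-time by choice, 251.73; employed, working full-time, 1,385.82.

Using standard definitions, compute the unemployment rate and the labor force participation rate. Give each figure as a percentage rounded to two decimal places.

Unemployment rate ≈ 3.23%; labor force participation rate ≈ 78.25%.

Employed = 23.37 + 251.73 + 1,385.82 = 1,660.92 thousand (anyone who worked, including part-time for economic reasons, counts as employed).
Unemployed = 55.35 thousand.
Labor force = 1,660.92 + 55.35 = 1,716.27 thousand.
Not in labor force = 41.82 + 435.32 = 477.14 thousand (those not working and not actively searching are outside the labor force).
Civilian working-age population = 1,716.27 + 477.14 = 2,193.41 thousand.
Unemployment rate = 55.35 / 1,716.27 = 3.23%.
Labor force participation rate = 1,716.27 / 2,193.41 = 78.25%.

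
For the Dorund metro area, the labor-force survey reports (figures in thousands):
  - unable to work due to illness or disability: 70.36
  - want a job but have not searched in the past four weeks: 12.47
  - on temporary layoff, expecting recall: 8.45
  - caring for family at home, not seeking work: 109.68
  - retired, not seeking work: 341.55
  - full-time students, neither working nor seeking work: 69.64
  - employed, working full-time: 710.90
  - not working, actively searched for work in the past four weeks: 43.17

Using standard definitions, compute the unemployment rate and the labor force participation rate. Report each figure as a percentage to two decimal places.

Employed = 710.90 thousand.
Unemployed = 8.45 + 43.17 = 51.62 thousand (jobless and actively searching, or on temporary layoff).
Labor force = 710.90 + 51.62 = 762.52 thousand.
Not in labor force = 70.36 + 12.47 + 109.68 + 341.55 + 69.64 = 603.70 thousand (those not working and not actively searching are outside the labor force — including those who want a job but have given up searching).
Civilian working-age population = 762.52 + 603.70 = 1,366.22 thousand.
Unemployment rate = 51.62 / 762.52 = 6.77%.
Labor force participation rate = 762.52 / 1,366.22 = 55.81%.

Unemployment rate ≈ 6.77%; labor force participation rate ≈ 55.81%.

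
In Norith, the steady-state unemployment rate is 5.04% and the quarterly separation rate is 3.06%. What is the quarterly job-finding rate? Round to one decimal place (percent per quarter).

From u* = s/(s+f): f = s·(1−u)/u.
f = 3.06 × (1 − 0.0504) / 0.0504 = 2.9058 / 0.0504 ≈ 57.7% per quarter.

Job-finding rate ≈ 57.7% per quarter.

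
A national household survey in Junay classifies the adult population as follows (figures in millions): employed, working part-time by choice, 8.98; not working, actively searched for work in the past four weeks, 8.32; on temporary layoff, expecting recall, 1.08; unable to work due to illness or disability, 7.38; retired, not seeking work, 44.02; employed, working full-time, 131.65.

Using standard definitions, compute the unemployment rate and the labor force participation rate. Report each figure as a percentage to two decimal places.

Employed = 8.98 + 131.65 = 140.63 million.
Unemployed = 8.32 + 1.08 = 9.40 million (jobless and actively searching, or on temporary layoff).
Labor force = 140.63 + 9.40 = 150.03 million.
Not in labor force = 7.38 + 44.02 = 51.40 million (those not working and not actively searching are outside the labor force).
Civilian working-age population = 150.03 + 51.40 = 201.43 million.
Unemployment rate = 9.40 / 150.03 = 6.27%.
Labor force participation rate = 150.03 / 201.43 = 74.48%.

Unemployment rate ≈ 6.27%; labor force participation rate ≈ 74.48%.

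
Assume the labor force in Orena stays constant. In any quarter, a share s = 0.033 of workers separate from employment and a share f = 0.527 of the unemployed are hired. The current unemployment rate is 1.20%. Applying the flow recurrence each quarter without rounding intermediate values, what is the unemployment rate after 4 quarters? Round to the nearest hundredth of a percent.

Unemployment rate after four quarters ≈ 5.72%.

With a fixed labor force, u_{t+1} = u_t + s·(1−u_t) − f·u_t = u_t·(1−s−f) + s.
Here 1−s−f = 0.440 and s = 0.033.
u_1 = 0.012000 × 0.440 + 0.033 = 0.038280.
u_2 = 0.038280 × 0.440 + 0.033 = 0.049843.
u_3 = 0.049843 × 0.440 + 0.033 = 0.054931.
u_4 = 0.054931 × 0.440 + 0.033 = 0.057170.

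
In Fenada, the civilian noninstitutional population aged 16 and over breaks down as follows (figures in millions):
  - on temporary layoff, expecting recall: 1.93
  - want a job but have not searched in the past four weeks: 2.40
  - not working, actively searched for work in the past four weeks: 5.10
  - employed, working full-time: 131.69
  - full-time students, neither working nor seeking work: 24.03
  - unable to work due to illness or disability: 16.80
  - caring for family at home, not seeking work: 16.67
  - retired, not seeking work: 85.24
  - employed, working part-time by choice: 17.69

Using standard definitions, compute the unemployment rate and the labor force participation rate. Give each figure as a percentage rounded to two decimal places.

Employed = 131.69 + 17.69 = 149.38 million.
Unemployed = 1.93 + 5.10 = 7.03 million (jobless and actively searching, or on temporary layoff).
Labor force = 149.38 + 7.03 = 156.41 million.
Not in labor force = 2.40 + 24.03 + 16.80 + 16.67 + 85.24 = 145.14 million (those not working and not actively searching are outside the labor force — including those who want a job but have given up searching).
Civilian working-age population = 156.41 + 145.14 = 301.55 million.
Unemployment rate = 7.03 / 156.41 = 4.49%.
Labor force participation rate = 156.41 / 301.55 = 51.87%.

Unemployment rate ≈ 4.49%; labor force participation rate ≈ 51.87%.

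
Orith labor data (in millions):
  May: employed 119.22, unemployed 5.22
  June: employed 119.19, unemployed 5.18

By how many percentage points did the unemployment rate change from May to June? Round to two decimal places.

May: labor force = 119.22 + 5.22 = 124.44; u = 5.22/124.44 = 4.19%.
June: labor force = 119.19 + 5.18 = 124.37; u = 5.18/124.37 = 4.16%.
Change = 4.16% − 4.19% = −0.03 pp.

The unemployment rate changed by −0.03 percentage points.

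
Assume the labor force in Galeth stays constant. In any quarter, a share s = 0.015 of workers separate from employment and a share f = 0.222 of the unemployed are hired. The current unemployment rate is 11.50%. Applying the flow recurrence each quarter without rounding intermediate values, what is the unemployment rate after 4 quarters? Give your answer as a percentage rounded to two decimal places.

Unemployment rate after four quarters ≈ 8.08%.

With a fixed labor force, u_{t+1} = u_t + s·(1−u_t) − f·u_t = u_t·(1−s−f) + s.
Here 1−s−f = 0.763 and s = 0.015.
u_1 = 0.115000 × 0.763 + 0.015 = 0.102745.
u_2 = 0.102745 × 0.763 + 0.015 = 0.093394.
u_3 = 0.093394 × 0.763 + 0.015 = 0.086260.
u_4 = 0.086260 × 0.763 + 0.015 = 0.080816.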